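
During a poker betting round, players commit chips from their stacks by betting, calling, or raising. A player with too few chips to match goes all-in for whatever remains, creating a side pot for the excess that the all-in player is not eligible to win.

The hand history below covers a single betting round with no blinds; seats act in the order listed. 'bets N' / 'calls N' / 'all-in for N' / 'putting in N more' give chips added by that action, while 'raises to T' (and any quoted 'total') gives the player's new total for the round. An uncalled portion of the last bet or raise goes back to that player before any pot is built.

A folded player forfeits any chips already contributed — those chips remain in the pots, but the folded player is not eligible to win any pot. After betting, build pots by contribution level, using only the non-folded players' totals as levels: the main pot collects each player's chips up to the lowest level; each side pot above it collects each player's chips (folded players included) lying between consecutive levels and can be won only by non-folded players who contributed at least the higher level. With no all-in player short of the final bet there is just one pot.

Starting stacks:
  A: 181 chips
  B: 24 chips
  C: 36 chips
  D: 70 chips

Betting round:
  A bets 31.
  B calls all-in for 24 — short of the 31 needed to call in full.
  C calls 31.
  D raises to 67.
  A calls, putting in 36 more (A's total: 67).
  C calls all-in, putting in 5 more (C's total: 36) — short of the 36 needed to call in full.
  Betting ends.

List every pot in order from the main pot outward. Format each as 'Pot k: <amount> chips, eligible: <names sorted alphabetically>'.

Contributions: A=67, B=24, C=36, D=67
Pot levels (distinct totals of non-folded players): 24, 36, 67
Layer 1-24: 24 each from A, B, C, D = 24*4 = 96 chips; eligible A, B, C, D
Layer 25-36: 12 each from A, C, D = 12*3 = 36 chips; eligible A, C, D
Layer 37-67: 31 each from A, D = 31*2 = 62 chips; eligible A, D

Pot 1: 96 chips, eligible: A, B, C, D
Pot 2: 36 chips, eligible: A, C, D
Pot 3: 62 chips, eligible: A, D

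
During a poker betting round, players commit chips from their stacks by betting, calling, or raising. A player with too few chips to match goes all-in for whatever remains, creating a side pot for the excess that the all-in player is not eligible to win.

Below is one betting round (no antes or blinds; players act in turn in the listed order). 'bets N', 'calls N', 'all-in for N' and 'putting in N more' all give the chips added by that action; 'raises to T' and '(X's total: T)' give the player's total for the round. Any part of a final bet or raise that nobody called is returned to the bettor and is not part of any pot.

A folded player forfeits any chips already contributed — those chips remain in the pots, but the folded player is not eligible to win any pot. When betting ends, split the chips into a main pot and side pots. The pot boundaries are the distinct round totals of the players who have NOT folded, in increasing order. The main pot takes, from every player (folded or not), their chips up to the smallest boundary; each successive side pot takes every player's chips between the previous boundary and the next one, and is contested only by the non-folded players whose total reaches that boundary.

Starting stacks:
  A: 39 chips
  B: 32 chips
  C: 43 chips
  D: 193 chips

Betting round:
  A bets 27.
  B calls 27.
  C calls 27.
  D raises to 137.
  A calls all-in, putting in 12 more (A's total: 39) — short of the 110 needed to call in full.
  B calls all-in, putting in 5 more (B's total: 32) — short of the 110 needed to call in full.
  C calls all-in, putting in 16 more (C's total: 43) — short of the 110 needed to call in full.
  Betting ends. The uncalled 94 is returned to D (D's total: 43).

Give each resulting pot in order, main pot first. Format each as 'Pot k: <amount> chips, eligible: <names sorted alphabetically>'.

Contributions (after 94 returned to D): A=39, B=32, C=43, D=43
Pot levels (distinct totals of non-folded players): 32, 39, 43
Layer 1-32: 32 each from A, B, C, D = 32*4 = 128 chips; eligible A, B, C, D
Layer 33-39: 7 each from A, C, D = 7*3 = 21 chips; eligible A, C, D
Layer 40-43: 4 each from C, D = 4*2 = 8 chips; eligible C, D

Pot 1: 128 chips, eligible: A, B, C, D
Pot 2: 21 chips, eligible: A, C, D
Pot 3: 8 chips, eligible: C, D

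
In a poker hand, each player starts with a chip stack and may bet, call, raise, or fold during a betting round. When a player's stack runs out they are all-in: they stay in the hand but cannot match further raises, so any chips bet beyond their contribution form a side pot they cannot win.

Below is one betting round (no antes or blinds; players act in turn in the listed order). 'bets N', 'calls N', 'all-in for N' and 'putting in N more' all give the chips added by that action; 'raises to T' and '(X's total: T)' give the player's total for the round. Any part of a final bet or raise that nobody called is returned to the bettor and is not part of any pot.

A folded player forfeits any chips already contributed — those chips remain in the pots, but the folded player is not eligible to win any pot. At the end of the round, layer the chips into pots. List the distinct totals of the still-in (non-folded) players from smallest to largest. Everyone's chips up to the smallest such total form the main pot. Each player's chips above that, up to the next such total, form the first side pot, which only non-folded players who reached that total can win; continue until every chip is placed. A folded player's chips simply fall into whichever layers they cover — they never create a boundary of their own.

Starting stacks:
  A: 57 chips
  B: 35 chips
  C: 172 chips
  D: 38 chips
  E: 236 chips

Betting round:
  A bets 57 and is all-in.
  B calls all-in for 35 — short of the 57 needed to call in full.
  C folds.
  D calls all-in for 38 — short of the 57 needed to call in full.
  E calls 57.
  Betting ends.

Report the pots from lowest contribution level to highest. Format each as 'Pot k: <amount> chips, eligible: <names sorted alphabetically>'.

Pot 1: 140 chips, eligible: A, B, D, E
Pot 2: 9 chips, eligible: A, D, E
Pot 3: 38 chips, eligible: A, E

Derivation:
Contributions: A=57, B=35, D=38, E=57
Folded: C
Pot levels (distinct totals of non-folded players): 35, 38, 57
Layer 1-35: 35 each from A, B, D, E = 35*4 = 140 chips; eligible A, B, D, E
Layer 36-38: 3 each from A, D, E = 3*3 = 9 chips; eligible A, D, E
Layer 39-57: 19 each from A, E = 19*2 = 38 chips; eligible A, E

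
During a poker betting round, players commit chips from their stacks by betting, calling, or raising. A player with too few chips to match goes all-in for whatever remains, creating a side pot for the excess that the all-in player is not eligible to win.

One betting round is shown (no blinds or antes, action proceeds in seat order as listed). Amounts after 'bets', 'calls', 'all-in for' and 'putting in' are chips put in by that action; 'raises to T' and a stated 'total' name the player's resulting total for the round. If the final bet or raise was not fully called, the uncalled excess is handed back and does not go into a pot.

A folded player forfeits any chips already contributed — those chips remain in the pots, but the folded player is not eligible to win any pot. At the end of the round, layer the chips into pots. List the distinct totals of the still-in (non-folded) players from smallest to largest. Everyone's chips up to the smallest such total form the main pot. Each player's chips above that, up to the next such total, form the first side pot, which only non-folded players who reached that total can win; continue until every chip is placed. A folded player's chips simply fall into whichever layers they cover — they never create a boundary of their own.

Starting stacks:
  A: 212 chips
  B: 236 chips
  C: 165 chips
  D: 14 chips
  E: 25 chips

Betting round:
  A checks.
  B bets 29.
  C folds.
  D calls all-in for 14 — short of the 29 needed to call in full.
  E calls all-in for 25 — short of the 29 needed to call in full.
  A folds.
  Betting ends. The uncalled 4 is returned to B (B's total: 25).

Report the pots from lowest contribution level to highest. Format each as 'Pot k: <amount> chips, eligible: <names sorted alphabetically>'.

Contributions (after 4 returned to B): B=25, D=14, E=25
Folded: A, C
Pot levels (distinct totals of non-folded players): 14, 25
Layer 1-14: 14 each from B, D, E = 14*3 = 42 chips; eligible B, D, E
Layer 15-25: 11 each from B, E = 11*2 = 22 chips; eligible B, E

Pot 1: 42 chips, eligible: B, D, E
Pot 2: 22 chips, eligible: B, E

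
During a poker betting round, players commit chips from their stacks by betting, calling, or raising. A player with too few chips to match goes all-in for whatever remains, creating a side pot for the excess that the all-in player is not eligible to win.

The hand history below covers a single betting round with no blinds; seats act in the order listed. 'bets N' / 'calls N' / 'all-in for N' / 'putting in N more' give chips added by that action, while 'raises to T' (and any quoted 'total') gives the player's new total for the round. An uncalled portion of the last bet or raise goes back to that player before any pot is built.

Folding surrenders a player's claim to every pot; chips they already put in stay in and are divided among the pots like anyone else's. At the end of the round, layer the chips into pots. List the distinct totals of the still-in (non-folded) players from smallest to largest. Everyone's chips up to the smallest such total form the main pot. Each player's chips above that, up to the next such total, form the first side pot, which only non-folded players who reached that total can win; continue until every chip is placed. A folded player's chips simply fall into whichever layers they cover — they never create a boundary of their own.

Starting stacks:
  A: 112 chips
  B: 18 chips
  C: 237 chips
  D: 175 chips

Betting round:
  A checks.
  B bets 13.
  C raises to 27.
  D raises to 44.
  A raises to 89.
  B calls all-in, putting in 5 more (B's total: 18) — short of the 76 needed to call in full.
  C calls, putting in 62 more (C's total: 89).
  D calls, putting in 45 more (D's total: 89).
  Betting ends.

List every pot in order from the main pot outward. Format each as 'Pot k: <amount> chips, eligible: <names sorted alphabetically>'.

Contributions: A=89, B=18, C=89, D=89
Pot levels (distinct totals of non-folded players): 18, 89
Layer 1-18: 18 each from A, B, C, D = 18*4 = 72 chips; eligible A, B, C, D
Layer 19-89: 71 each from A, C, D = 71*3 = 213 chips; eligible A, C, D

Pot 1: 72 chips, eligible: A, B, C, D
Pot 2: 213 chips, eligible: A, C, D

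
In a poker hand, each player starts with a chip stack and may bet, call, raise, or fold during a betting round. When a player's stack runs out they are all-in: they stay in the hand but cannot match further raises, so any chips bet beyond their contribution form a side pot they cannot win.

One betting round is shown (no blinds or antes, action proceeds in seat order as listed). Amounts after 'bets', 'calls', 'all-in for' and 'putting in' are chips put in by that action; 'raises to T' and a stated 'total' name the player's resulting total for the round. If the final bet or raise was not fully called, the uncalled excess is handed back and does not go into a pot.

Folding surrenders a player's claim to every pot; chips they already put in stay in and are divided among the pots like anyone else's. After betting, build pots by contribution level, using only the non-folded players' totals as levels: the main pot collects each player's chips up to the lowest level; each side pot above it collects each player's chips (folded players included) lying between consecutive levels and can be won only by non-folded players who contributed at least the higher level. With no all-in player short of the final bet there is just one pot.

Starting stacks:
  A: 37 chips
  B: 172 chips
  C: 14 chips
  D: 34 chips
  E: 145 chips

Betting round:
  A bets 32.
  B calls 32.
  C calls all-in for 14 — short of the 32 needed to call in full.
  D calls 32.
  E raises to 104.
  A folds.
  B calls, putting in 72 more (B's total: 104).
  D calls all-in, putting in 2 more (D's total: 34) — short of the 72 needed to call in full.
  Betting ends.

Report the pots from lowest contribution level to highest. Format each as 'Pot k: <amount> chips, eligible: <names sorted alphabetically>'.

Contributions: A=32, B=104, C=14, D=34, E=104
Folded: A
Pot levels (distinct totals of non-folded players): 14, 34, 104
Layer 1-14: 14 each from A, B, C, D, E = 14*5 = 70 chips; eligible B, C, D, E
Layer 15-34: A 18 + B 20 + D 20 + E 20 = 78 chips; eligible B, D, E
Layer 35-104: 70 each from B, E = 70*2 = 140 chips; eligible B, E

Pot 1: 70 chips, eligible: B, C, D, E
Pot 2: 78 chips, eligible: B, D, E
Pot 3: 140 chips, eligible: B, E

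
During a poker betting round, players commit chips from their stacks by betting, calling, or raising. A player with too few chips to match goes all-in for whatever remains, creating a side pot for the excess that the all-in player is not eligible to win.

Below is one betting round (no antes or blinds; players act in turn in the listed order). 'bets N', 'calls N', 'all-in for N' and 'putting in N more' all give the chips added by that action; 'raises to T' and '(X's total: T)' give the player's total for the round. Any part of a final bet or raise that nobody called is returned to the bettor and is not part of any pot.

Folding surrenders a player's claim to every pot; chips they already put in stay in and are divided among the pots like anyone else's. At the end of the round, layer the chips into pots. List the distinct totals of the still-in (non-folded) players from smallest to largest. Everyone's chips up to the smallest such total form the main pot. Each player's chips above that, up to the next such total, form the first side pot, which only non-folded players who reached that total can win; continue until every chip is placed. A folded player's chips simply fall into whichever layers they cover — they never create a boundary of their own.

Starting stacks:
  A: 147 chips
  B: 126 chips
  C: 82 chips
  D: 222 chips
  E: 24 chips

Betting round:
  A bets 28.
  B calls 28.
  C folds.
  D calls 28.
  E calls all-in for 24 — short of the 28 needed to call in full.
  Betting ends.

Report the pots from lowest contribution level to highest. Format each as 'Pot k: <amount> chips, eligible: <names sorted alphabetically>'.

Contributions: A=28, B=28, D=28, E=24
Folded: C
Pot levels (distinct totals of non-folded players): 24, 28
Layer 1-24: 24 each from A, B, D, E = 24*4 = 96 chips; eligible A, B, D, E
Layer 25-28: 4 each from A, B, D = 4*3 = 12 chips; eligible A, B, D

Pot 1: 96 chips, eligible: A, B, D, E
Pot 2: 12 chips, eligible: A, B, D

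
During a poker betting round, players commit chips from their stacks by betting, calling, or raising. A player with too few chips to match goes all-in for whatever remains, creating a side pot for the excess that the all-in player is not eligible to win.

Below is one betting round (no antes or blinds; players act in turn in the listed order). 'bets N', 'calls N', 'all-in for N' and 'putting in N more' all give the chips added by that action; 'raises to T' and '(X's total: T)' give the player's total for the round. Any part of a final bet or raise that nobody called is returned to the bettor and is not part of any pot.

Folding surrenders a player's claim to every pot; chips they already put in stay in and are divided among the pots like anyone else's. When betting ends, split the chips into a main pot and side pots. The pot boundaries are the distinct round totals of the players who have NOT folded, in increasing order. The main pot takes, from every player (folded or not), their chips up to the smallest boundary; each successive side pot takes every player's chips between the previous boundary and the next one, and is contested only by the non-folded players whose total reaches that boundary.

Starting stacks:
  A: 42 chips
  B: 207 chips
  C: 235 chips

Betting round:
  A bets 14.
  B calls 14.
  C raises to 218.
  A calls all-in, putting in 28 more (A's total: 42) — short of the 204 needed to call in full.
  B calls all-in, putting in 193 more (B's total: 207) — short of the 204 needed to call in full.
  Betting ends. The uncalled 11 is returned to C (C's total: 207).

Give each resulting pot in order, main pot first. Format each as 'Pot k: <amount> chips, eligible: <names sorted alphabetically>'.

Pot 1: 126 chips, eligible: A, B, C
Pot 2: 330 chips, eligible: B, C

Derivation:
Contributions (after 11 returned to C): A=42, B=207, C=207
Pot levels (distinct totals of non-folded players): 42, 207
Layer 1-42: 42 each from A, B, C = 42*3 = 126 chips; eligible A, B, C
Layer 43-207: 165 each from B, C = 165*2 = 330 chips; eligible B, C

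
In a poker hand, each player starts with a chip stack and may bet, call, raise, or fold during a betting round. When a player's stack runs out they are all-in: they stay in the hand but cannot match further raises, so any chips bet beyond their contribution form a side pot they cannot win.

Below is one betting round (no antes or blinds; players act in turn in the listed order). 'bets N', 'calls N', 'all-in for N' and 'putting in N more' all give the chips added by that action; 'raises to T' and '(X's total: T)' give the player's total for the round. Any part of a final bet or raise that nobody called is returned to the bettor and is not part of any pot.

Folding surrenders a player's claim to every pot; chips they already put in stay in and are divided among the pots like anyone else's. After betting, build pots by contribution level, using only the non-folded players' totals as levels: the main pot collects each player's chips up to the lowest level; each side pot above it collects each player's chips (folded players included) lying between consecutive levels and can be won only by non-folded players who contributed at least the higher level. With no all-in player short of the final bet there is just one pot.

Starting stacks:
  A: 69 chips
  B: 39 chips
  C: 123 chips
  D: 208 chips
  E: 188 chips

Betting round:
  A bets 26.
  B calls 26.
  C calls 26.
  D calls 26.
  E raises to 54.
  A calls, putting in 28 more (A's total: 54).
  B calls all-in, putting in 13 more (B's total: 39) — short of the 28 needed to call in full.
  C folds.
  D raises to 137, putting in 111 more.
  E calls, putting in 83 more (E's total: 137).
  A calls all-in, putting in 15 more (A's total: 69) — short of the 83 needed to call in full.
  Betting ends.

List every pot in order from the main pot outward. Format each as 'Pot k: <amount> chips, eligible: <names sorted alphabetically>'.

Pot 1: 182 chips, eligible: A, B, D, E
Pot 2: 90 chips, eligible: A, D, E
Pot 3: 136 chips, eligible: D, E

Derivation:
Contributions: A=69, B=39, C=26, D=137, E=137
Folded: C
Pot levels (distinct totals of non-folded players): 39, 69, 137
Layer 1-39: A 39 + B 39 + C 26 + D 39 + E 39 = 182 chips; eligible A, B, D, E
Layer 40-69: 30 each from A, D, E = 30*3 = 90 chips; eligible A, D, E
Layer 70-137: 68 each from D, E = 68*2 = 136 chips; eligible D, E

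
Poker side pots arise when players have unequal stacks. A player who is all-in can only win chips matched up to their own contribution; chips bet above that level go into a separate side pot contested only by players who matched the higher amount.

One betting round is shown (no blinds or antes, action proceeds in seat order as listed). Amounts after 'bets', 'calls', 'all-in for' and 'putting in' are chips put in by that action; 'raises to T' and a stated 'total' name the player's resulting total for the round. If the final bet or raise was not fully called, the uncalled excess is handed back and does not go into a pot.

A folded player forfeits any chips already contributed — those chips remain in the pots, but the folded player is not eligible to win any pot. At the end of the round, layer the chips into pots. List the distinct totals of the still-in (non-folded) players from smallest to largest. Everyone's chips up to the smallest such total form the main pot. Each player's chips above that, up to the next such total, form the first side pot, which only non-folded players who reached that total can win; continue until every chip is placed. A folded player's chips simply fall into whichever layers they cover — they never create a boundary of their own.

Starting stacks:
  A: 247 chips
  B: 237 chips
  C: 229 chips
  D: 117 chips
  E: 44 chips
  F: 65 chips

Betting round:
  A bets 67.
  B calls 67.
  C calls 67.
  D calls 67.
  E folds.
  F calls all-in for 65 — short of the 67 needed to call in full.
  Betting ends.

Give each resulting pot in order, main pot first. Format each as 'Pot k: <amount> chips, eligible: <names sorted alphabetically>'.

Contributions: A=67, B=67, C=67, D=67, F=65
Folded: E
Pot levels (distinct totals of non-folded players): 65, 67
Layer 1-65: 65 each from A, B, C, D, F = 65*5 = 325 chips; eligible A, B, C, D, F
Layer 66-67: 2 each from A, B, C, D = 2*4 = 8 chips; eligible A, B, C, D

Pot 1: 325 chips, eligible: A, B, C, D, F
Pot 2: 8 chips, eligible: A, B, C, D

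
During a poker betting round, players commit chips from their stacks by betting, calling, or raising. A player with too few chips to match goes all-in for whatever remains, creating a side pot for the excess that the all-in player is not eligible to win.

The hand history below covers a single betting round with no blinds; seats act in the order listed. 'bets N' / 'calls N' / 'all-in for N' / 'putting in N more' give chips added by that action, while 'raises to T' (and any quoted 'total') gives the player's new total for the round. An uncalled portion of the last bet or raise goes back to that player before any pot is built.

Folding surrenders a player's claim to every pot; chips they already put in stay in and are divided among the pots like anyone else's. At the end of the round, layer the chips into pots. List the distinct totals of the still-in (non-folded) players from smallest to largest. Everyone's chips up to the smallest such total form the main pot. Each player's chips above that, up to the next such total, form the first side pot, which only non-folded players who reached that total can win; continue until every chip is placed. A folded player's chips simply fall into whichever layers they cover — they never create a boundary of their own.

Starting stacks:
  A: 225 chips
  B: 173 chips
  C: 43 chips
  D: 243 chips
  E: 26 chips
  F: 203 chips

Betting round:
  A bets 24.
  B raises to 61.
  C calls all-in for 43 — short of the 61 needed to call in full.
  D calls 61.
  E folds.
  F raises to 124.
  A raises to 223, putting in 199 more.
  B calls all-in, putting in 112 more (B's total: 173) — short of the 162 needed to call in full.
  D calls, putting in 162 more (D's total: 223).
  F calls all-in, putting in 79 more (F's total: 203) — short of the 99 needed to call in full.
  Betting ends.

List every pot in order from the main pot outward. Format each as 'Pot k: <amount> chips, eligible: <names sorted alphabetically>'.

Pot 1: 215 chips, eligible: A, B, C, D, F
Pot 2: 520 chips, eligible: A, B, D, F
Pot 3: 90 chips, eligible: A, D, F
Pot 4: 40 chips, eligible: A, D

Derivation:
Contributions: A=223, B=173, C=43, D=223, F=203
Folded: E
Pot levels (distinct totals of non-folded players): 43, 173, 203, 223
Layer 1-43: 43 each from A, B, C, D, F = 43*5 = 215 chips; eligible A, B, C, D, F
Layer 44-173: 130 each from A, B, D, F = 130*4 = 520 chips; eligible A, B, D, F
Layer 174-203: 30 each from A, D, F = 30*3 = 90 chips; eligible A, D, F
Layer 204-223: 20 each from A, D = 20*2 = 40 chips; eligible A, D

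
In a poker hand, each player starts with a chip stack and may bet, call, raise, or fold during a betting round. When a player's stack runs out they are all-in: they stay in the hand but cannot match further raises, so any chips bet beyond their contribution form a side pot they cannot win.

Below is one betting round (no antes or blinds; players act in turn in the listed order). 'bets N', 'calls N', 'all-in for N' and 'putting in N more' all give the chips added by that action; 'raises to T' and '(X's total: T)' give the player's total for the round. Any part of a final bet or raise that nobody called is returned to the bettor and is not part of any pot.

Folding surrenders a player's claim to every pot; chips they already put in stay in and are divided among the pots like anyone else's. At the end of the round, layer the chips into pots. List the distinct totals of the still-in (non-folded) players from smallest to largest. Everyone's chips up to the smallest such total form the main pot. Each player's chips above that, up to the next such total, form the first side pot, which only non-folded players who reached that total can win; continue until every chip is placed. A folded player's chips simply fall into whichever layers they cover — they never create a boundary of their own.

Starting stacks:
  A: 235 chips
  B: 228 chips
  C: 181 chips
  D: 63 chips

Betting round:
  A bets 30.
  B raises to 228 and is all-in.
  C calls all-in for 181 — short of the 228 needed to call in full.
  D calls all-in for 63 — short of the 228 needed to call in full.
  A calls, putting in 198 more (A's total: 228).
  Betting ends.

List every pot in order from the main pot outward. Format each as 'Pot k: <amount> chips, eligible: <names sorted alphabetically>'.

Pot 1: 252 chips, eligible: A, B, C, D
Pot 2: 354 chips, eligible: A, B, C
Pot 3: 94 chips, eligible: A, B

Derivation:
Contributions: A=228, B=228, C=181, D=63
Pot levels (distinct totals of non-folded players): 63, 181, 228
Layer 1-63: 63 each from A, B, C, D = 63*4 = 252 chips; eligible A, B, C, D
Layer 64-181: 118 each from A, B, C = 118*3 = 354 chips; eligible A, B, C
Layer 182-228: 47 each from A, B = 47*2 = 94 chips; eligible A, B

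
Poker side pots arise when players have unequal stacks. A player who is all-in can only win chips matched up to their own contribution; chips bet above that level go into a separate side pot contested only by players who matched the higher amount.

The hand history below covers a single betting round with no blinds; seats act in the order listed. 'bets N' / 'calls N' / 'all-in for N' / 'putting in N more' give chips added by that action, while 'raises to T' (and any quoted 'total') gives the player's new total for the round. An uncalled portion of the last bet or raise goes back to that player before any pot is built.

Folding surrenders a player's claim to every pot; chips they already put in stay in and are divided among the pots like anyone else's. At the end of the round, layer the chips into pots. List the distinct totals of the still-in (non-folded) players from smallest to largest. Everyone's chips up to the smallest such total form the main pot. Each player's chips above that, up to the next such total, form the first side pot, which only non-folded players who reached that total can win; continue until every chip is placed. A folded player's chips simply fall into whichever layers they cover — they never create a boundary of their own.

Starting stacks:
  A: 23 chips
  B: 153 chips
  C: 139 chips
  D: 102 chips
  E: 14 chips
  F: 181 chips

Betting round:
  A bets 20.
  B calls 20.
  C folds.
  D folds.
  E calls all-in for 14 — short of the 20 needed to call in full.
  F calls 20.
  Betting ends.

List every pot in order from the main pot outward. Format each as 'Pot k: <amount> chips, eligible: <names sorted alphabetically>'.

Contributions: A=20, B=20, E=14, F=20
Folded: C, D
Pot levels (distinct totals of non-folded players): 14, 20
Layer 1-14: 14 each from A, B, E, F = 14*4 = 56 chips; eligible A, B, E, F
Layer 15-20: 6 each from A, B, F = 6*3 = 18 chips; eligible A, B, F

Pot 1: 56 chips, eligible: A, B, E, F
Pot 2: 18 chips, eligible: A, B, F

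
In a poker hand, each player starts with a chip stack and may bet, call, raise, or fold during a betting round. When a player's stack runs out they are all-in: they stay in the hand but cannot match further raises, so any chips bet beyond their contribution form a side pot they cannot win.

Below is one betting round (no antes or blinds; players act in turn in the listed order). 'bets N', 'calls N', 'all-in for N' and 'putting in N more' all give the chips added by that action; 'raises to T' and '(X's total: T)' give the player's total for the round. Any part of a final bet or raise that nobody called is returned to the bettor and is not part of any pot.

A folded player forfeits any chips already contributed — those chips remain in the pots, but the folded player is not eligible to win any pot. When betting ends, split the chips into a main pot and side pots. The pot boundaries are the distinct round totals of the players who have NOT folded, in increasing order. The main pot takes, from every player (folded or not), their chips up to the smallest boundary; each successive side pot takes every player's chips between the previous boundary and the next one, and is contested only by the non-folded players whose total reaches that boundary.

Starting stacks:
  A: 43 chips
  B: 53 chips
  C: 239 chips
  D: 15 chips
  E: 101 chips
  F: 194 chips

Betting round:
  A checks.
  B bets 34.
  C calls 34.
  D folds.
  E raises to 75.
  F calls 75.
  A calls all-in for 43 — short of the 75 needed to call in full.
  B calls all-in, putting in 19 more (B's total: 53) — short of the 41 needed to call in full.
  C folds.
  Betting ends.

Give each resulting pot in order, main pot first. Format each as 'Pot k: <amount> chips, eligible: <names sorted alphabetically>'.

Contributions: A=43, B=53, C=34, E=75, F=75
Folded: C, D
Pot levels (distinct totals of non-folded players): 43, 53, 75
Layer 1-43: A 43 + B 43 + C 34 + E 43 + F 43 = 206 chips; eligible A, B, E, F
Layer 44-53: 10 each from B, E, F = 10*3 = 30 chips; eligible B, E, F
Layer 54-75: 22 each from E, F = 22*2 = 44 chips; eligible E, F

Pot 1: 206 chips, eligible: A, B, E, F
Pot 2: 30 chips, eligible: B, E, F
Pot 3: 44 chips, eligible: E, F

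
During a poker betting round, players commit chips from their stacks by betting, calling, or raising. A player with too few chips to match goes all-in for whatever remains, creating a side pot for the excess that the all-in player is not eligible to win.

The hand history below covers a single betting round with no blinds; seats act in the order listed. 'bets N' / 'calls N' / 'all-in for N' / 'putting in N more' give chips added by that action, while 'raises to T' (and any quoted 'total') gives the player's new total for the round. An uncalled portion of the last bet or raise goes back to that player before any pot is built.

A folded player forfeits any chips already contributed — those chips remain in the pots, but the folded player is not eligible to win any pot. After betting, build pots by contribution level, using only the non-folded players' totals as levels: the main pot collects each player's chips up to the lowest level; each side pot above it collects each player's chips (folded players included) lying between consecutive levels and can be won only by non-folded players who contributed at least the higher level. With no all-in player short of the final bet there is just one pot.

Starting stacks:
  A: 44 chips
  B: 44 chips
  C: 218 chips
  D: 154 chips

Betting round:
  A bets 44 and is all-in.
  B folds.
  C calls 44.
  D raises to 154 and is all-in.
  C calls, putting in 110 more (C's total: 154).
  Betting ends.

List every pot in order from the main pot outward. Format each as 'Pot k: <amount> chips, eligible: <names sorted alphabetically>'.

Contributions: A=44, C=154, D=154
Folded: B
Pot levels (distinct totals of non-folded players): 44, 154
Layer 1-44: 44 each from A, C, D = 44*3 = 132 chips; eligible A, C, D
Layer 45-154: 110 each from C, D = 110*2 = 220 chips; eligible C, D

Pot 1: 132 chips, eligible: A, C, D
Pot 2: 220 chips, eligible: C, D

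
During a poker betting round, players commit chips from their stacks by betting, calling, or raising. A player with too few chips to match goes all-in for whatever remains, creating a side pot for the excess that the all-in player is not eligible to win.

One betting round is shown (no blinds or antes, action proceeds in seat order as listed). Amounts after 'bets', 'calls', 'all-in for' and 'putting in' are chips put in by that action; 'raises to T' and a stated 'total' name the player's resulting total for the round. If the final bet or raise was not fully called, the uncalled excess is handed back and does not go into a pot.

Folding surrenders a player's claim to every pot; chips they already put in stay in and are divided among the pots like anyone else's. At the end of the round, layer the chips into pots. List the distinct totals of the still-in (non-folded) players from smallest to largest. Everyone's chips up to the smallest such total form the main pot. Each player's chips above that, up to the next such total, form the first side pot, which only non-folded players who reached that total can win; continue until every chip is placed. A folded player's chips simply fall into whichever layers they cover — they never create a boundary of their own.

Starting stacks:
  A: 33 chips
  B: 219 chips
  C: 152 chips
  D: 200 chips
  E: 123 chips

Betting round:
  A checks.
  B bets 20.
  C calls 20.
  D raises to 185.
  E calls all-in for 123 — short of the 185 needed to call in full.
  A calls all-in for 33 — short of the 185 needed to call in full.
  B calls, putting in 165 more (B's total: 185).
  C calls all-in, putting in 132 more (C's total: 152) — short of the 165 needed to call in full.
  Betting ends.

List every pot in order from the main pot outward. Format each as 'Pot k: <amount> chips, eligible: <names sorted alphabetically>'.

Pot 1: 165 chips, eligible: A, B, C, D, E
Pot 2: 360 chips, eligible: B, C, D, E
Pot 3: 87 chips, eligible: B, C, D
Pot 4: 66 chips, eligible: B, D

Derivation:
Contributions: A=33, B=185, C=152, D=185, E=123
Pot levels (distinct totals of non-folded players): 33, 123, 152, 185
Layer 1-33: 33 each from A, B, C, D, E = 33*5 = 165 chips; eligible A, B, C, D, E
Layer 34-123: 90 each from B, C, D, E = 90*4 = 360 chips; eligible B, C, D, E
Layer 124-152: 29 each from B, C, D = 29*3 = 87 chips; eligible B, C, D
Layer 153-185: 33 each from B, D = 33*2 = 66 chips; eligible B, D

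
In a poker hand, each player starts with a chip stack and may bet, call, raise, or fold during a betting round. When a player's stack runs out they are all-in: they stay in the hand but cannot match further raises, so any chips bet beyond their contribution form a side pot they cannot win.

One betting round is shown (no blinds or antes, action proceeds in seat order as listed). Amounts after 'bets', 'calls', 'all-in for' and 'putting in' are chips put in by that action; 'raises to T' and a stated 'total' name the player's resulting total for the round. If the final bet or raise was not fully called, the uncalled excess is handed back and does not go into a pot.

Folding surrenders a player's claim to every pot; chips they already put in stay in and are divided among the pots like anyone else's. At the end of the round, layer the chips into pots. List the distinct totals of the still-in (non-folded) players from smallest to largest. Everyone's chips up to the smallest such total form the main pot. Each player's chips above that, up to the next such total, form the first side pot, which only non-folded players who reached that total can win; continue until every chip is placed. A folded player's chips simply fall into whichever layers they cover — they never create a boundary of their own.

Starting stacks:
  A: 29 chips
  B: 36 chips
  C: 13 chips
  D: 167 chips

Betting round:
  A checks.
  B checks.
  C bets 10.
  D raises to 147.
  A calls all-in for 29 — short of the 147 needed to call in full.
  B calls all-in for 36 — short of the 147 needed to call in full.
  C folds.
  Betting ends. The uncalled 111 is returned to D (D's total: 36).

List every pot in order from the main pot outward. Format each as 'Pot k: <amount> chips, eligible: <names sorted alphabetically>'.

Pot 1: 97 chips, eligible: A, B, D
Pot 2: 14 chips, eligible: B, D

Derivation:
Contributions (after 111 returned to D): A=29, B=36, C=10, D=36
Folded: C
Pot levels (distinct totals of non-folded players): 29, 36
Layer 1-29: A 29 + B 29 + C 10 + D 29 = 97 chips; eligible A, B, D
Layer 30-36: 7 each from B, D = 7*2 = 14 chips; eligible B, D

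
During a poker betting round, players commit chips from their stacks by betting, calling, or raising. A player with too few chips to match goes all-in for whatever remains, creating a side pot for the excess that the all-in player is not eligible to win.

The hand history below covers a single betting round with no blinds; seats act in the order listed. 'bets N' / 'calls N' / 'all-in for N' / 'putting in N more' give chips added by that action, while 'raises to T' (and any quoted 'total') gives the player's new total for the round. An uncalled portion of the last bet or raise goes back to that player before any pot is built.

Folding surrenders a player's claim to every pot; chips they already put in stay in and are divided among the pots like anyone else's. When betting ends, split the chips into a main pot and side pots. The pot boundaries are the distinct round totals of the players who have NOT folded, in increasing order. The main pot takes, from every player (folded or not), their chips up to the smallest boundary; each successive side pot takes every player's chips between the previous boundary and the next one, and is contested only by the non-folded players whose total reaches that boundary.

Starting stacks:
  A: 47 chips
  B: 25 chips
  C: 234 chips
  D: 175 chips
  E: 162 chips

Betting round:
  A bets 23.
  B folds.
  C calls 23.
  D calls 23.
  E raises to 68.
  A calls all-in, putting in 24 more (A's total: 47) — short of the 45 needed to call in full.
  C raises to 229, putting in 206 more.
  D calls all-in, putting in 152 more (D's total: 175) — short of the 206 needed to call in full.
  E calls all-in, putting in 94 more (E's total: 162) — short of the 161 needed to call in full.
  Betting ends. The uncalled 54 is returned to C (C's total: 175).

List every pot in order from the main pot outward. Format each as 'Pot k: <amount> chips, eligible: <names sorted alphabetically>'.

Contributions (after 54 returned to C): A=47, C=175, D=175, E=162
Folded: B
Pot levels (distinct totals of non-folded players): 47, 162, 175
Layer 1-47: 47 each from A, C, D, E = 47*4 = 188 chips; eligible A, C, D, E
Layer 48-162: 115 each from C, D, E = 115*3 = 345 chips; eligible C, D, E
Layer 163-175: 13 each from C, D = 13*2 = 26 chips; eligible C, D

Pot 1: 188 chips, eligible: A, C, D, E
Pot 2: 345 chips, eligible: C, D, E
Pot 3: 26 chips, eligible: C, D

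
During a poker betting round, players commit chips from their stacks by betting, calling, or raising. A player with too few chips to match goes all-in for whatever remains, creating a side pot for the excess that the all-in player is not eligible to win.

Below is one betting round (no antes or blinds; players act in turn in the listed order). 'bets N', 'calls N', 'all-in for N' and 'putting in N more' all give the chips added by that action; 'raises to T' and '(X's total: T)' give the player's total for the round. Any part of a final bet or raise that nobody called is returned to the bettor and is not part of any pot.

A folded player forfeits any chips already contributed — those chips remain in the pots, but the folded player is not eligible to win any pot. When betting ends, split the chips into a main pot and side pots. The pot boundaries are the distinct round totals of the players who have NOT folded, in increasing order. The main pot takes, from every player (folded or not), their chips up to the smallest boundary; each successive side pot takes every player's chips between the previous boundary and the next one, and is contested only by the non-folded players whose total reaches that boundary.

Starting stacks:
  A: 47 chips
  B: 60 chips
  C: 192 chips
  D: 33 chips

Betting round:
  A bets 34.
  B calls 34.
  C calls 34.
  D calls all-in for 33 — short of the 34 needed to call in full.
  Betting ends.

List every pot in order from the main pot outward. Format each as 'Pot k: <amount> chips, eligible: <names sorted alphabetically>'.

Pot 1: 132 chips, eligible: A, B, C, D
Pot 2: 3 chips, eligible: A, B, C

Derivation:
Contributions: A=34, B=34, C=34, D=33
Pot levels (distinct totals of non-folded players): 33, 34
Layer 1-33: 33 each from A, B, C, D = 33*4 = 132 chips; eligible A, B, C, D
Layer 34-34: 1 each from A, B, C = 1*3 = 3 chips; eligible A, B, C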